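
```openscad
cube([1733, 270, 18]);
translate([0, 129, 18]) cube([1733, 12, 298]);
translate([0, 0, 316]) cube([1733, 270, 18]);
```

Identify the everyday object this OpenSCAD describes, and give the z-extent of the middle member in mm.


An I-beam. The web height is 298 mm.

Two wide flanges with a thin centred web — an I-beam. Overall 334 mm minus two 18 mm flanges gives a web of 334 − 2·18 = 298 mm.


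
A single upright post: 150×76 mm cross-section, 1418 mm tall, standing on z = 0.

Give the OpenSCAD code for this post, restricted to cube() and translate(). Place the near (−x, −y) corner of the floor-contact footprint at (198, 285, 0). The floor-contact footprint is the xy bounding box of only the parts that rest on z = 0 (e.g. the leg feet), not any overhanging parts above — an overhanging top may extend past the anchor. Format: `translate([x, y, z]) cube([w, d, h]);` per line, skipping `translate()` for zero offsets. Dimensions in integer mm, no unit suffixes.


translate([198, 285, 0]) cube([150, 76, 1418]);


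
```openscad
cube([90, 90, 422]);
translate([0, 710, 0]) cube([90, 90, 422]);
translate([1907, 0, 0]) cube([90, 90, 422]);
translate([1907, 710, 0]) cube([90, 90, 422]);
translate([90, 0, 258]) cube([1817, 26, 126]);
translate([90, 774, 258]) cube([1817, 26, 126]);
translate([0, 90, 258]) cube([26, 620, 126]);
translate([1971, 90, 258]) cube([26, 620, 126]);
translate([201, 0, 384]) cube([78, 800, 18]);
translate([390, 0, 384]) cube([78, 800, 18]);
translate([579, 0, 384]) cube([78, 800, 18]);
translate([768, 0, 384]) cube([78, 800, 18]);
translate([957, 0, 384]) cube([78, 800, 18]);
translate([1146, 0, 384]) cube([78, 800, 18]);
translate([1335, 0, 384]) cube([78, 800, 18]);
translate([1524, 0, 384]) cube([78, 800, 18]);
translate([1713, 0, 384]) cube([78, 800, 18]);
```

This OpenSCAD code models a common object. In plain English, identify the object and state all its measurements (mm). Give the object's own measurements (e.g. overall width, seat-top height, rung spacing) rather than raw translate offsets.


A bed frame 1997 mm long (x) by 800 mm wide (y). Four 90×90 mm corner posts, 422 mm tall, at the corners of the footprint. Four rails of 26 mm thickness and 126 mm height run between adjacent posts with their undersides at z = 258 mm, their outer faces flush with the outside of the frame (the two x-running rails run between the posts' inner faces; the two y-running rails run between the posts' inner faces). 9 slats, each 78 mm wide (x) and 18 mm thick, lie across the top of the two x-running rails, running the full 800 mm width of the frame in y; along x they sit between the end posts with a 111 mm gap after the −x posts and between neighbouring slats, leaving 116 mm before the +x posts.


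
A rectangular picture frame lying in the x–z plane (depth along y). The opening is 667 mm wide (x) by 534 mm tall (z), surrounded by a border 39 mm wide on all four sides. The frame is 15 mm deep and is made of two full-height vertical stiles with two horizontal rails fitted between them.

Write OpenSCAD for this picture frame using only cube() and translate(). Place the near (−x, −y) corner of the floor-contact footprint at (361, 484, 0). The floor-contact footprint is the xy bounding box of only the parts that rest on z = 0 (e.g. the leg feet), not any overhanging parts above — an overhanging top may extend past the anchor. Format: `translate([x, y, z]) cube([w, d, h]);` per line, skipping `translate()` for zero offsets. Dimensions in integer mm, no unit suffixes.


translate([361, 484, 0]) cube([39, 15, 612]);
translate([1067, 484, 0]) cube([39, 15, 612]);
translate([400, 484, 0]) cube([667, 15, 39]);
translate([400, 484, 573]) cube([667, 15, 39]);


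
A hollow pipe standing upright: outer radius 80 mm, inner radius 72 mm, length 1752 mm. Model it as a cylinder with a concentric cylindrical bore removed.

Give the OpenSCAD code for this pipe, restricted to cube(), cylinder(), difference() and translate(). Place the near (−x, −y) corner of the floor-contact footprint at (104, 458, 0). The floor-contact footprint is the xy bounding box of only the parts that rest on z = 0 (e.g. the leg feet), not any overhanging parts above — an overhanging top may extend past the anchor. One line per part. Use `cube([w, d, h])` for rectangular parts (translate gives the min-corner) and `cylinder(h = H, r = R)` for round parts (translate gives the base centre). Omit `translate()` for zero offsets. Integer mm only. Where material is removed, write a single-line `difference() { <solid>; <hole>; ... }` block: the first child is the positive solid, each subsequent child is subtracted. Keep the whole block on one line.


difference() { translate([184, 538, 0]) cylinder(h = 1752, r = 80); translate([184, 538, 0]) cylinder(h = 1752, r = 72); }


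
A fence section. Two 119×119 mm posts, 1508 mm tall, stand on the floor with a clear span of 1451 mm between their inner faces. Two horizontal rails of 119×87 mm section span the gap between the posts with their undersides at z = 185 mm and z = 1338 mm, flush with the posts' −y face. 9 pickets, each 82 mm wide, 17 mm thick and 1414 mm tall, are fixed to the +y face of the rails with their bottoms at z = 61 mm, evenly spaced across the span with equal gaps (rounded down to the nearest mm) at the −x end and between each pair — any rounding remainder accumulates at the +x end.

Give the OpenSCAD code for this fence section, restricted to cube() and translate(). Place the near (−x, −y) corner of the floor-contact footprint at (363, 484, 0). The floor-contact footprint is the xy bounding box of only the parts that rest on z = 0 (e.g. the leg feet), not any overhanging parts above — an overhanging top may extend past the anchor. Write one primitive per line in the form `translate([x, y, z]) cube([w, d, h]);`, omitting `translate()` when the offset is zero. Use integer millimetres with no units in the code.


translate([363, 484, 0]) cube([119, 119, 1508]);
translate([1933, 484, 0]) cube([119, 119, 1508]);
translate([482, 484, 185]) cube([1451, 119, 87]);
translate([482, 484, 1338]) cube([1451, 119, 87]);
translate([553, 603, 61]) cube([82, 17, 1414]);
translate([706, 603, 61]) cube([82, 17, 1414]);
translate([859, 603, 61]) cube([82, 17, 1414]);
translate([1012, 603, 61]) cube([82, 17, 1414]);
translate([1165, 603, 61]) cube([82, 17, 1414]);
translate([1318, 603, 61]) cube([82, 17, 1414]);
translate([1471, 603, 61]) cube([82, 17, 1414]);
translate([1624, 603, 61]) cube([82, 17, 1414]);
translate([1777, 603, 61]) cube([82, 17, 1414]);


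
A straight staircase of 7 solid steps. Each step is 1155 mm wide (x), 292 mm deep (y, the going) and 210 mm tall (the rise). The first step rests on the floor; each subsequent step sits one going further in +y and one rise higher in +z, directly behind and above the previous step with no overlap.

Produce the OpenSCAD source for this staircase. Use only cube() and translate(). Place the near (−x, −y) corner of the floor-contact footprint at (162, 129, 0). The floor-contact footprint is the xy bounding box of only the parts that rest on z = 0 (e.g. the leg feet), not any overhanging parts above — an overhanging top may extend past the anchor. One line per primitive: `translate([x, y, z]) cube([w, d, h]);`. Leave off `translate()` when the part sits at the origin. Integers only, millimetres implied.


translate([162, 129, 0]) cube([1155, 292, 210]);
translate([162, 421, 210]) cube([1155, 292, 210]);
translate([162, 713, 420]) cube([1155, 292, 210]);
translate([162, 1005, 630]) cube([1155, 292, 210]);
translate([162, 1297, 840]) cube([1155, 292, 210]);
translate([162, 1589, 1050]) cube([1155, 292, 210]);
translate([162, 1881, 1260]) cube([1155, 292, 210]);


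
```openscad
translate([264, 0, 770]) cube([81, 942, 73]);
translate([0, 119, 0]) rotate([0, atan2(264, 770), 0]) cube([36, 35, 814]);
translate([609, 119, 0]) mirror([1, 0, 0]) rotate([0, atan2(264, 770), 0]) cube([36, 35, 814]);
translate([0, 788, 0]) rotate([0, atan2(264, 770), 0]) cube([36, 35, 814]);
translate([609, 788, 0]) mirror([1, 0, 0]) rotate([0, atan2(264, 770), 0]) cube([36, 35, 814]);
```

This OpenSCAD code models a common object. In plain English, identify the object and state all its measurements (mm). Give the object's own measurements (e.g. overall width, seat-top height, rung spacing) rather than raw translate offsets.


A sawhorse. A 81×942×73 mm beam (x, y, z) sits on two A-frame leg pairs. Each pair is two raked legs of 36×35 mm section (35 mm along y) splaying symmetrically in x. Each leg rises 770 mm vertically over 264 mm of horizontal reach and is 814 mm long along its own axis. Every leg's outer bottom edge rests on the floor and its outer top edge meets a bottom edge of the beam — the left legs (tilting toward +x) meet the beam's −x bottom edge, the right legs (their mirror images, tilting toward −x) meet its +x bottom edge — so the leg tops tuck under the beam, the beam's underside is 770 mm above the floor, and the feet are 609 mm apart outside-to-outside with the beam centred between them. The two leg pairs are set in 119 mm from either end of the beam.


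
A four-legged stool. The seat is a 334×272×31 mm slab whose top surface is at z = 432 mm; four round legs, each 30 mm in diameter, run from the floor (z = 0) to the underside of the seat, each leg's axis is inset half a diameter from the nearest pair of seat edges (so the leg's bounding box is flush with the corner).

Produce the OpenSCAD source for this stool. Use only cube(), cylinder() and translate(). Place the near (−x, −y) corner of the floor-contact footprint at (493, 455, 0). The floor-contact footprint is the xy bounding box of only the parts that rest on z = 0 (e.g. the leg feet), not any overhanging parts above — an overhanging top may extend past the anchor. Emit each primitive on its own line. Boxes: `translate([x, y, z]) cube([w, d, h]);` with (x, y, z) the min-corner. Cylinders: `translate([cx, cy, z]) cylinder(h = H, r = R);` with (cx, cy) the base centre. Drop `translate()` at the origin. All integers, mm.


translate([493, 455, 401]) cube([334, 272, 31]);
translate([508, 470, 0]) cylinder(h = 401, r = 15);
translate([812, 470, 0]) cylinder(h = 401, r = 15);
translate([508, 712, 0]) cylinder(h = 401, r = 15);
translate([812, 712, 0]) cylinder(h = 401, r = 15);


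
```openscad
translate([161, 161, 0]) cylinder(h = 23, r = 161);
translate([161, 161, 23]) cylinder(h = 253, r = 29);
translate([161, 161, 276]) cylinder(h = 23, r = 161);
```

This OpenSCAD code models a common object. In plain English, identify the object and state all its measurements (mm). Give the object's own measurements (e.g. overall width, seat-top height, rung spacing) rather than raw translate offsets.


A spool: two coaxial disc flanges of radius 161 mm and thickness 23 mm, joined by a core cylinder of radius 29 mm and height 253 mm. The lower flange rests on z = 0 and the three cylinders share a vertical axis.


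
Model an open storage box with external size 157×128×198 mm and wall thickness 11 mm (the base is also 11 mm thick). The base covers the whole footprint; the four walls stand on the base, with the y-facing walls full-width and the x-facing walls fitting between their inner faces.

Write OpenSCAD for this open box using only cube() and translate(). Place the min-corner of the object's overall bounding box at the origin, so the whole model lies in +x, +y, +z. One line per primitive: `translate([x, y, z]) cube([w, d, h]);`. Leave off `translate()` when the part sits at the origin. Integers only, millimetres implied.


cube([157, 128, 11]);
translate([0, 0, 11]) cube([157, 11, 187]);
translate([0, 117, 11]) cube([157, 11, 187]);
translate([0, 11, 11]) cube([11, 106, 187]);
translate([146, 11, 11]) cube([11, 106, 187]);


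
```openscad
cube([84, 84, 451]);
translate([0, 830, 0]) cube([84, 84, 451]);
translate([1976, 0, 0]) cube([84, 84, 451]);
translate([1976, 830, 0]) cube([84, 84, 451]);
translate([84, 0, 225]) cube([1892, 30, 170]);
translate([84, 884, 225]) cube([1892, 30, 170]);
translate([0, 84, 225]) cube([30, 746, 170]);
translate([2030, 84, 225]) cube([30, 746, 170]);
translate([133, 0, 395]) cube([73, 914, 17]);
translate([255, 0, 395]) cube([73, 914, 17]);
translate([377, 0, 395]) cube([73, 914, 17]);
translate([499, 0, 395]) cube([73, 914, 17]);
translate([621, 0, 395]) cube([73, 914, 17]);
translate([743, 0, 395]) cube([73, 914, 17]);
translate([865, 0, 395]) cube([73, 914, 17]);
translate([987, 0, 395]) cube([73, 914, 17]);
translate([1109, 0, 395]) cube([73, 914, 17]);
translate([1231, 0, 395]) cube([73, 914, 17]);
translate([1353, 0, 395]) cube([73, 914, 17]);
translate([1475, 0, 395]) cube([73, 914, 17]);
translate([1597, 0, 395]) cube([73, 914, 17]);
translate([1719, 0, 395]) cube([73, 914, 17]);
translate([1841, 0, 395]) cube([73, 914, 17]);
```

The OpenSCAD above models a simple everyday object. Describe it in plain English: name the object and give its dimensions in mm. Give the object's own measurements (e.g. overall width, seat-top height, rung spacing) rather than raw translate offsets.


A bed frame 2060 mm long (x) by 914 mm wide (y). Four 84×84 mm corner posts, 451 mm tall, at the corners of the footprint. Four rails of 30 mm thickness and 170 mm height run between adjacent posts with their undersides at z = 225 mm, their outer faces flush with the outside of the frame (the two x-running rails run between the posts' inner faces; the two y-running rails run between the posts' inner faces). 15 slats, each 73 mm wide (x) and 17 mm thick, lie across the top of the two x-running rails, running the full 914 mm width of the frame in y; along x they sit between the end posts with a 49 mm gap after the −x posts and between neighbouring slats, leaving 62 mm before the +x posts.


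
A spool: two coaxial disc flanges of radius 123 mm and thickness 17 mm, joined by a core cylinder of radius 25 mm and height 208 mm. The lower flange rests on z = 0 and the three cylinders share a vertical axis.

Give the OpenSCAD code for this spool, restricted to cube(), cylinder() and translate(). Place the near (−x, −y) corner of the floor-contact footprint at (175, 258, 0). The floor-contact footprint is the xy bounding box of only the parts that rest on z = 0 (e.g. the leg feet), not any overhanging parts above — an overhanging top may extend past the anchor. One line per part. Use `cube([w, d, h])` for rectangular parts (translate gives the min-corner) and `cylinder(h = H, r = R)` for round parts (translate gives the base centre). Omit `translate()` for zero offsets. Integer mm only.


translate([298, 381, 0]) cylinder(h = 17, r = 123);
translate([298, 381, 17]) cylinder(h = 208, r = 25);
translate([298, 381, 225]) cylinder(h = 17, r = 123);


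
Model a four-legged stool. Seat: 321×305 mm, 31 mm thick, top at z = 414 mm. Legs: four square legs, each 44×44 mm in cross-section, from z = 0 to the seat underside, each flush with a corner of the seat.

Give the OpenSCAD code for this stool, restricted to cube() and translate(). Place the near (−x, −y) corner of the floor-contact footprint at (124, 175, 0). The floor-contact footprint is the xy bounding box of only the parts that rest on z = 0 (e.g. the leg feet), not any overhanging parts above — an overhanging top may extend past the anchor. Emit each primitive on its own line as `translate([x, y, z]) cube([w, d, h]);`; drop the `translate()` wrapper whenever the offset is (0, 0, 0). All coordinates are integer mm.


translate([124, 175, 383]) cube([321, 305, 31]);
translate([124, 175, 0]) cube([44, 44, 383]);
translate([401, 175, 0]) cube([44, 44, 383]);
translate([124, 436, 0]) cube([44, 44, 383]);
translate([401, 436, 0]) cube([44, 44, 383]);


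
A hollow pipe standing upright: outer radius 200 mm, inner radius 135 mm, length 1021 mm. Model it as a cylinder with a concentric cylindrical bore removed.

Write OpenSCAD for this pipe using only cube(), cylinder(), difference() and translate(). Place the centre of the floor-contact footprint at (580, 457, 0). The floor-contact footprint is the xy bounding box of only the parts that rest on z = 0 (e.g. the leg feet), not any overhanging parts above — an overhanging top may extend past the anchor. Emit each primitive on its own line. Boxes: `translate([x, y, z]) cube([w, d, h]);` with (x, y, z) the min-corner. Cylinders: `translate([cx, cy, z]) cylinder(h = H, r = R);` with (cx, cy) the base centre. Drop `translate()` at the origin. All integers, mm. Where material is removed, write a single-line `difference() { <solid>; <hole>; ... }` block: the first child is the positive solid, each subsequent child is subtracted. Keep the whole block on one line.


difference() { translate([580, 457, 0]) cylinder(h = 1021, r = 200); translate([580, 457, 0]) cylinder(h = 1021, r = 135); }


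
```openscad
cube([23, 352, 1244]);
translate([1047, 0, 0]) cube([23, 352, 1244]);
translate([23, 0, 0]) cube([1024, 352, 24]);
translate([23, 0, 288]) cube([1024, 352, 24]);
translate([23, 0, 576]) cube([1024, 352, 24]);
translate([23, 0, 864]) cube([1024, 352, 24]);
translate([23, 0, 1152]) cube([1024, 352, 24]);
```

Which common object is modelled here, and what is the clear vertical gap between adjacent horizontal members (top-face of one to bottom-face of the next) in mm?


A bookshelf. The clear shelf gap is 264 mm.

Two tall side panels with 5 horizontal boards between them — a bookshelf. The first two shelf undersides are at z = 0 and z = 288; with shelf thickness 24, the clear gap is 288 − 0 − 24 = 264 mm.


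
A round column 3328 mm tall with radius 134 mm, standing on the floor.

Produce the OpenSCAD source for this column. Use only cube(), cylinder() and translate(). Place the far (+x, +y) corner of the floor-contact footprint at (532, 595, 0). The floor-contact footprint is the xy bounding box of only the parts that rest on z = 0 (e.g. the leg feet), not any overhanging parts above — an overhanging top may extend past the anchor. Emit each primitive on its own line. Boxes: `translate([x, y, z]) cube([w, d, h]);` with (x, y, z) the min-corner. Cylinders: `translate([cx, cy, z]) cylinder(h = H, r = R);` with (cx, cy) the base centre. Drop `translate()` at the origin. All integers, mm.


translate([398, 461, 0]) cylinder(h = 3328, r = 134);


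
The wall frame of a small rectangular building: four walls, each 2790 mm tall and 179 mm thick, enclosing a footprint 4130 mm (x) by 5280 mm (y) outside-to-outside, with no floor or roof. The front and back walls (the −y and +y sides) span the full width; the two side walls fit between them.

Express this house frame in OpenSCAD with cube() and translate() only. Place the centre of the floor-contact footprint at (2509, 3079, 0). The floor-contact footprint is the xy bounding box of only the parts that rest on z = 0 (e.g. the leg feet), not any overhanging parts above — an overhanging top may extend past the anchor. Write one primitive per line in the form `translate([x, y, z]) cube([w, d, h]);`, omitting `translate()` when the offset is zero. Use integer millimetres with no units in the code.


translate([444, 439, 0]) cube([4130, 179, 2790]);
translate([444, 5540, 0]) cube([4130, 179, 2790]);
translate([444, 618, 0]) cube([179, 4922, 2790]);
translate([4395, 618, 0]) cube([179, 4922, 2790]);


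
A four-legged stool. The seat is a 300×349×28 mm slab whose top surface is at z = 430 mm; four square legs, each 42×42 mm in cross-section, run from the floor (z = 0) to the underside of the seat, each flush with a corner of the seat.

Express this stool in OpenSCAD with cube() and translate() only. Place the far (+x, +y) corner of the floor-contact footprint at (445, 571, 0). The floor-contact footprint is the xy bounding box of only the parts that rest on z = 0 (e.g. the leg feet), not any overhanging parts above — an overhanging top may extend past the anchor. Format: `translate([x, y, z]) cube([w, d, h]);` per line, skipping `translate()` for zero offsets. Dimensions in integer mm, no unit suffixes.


translate([145, 222, 402]) cube([300, 349, 28]);
translate([145, 222, 0]) cube([42, 42, 402]);
translate([403, 222, 0]) cube([42, 42, 402]);
translate([145, 529, 0]) cube([42, 42, 402]);
translate([403, 529, 0]) cube([42, 42, 402]);


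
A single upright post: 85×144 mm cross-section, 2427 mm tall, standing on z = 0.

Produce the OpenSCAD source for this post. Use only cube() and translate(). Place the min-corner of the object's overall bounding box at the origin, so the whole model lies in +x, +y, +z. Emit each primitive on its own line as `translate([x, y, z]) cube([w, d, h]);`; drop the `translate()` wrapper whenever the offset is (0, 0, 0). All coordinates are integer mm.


cube([85, 144, 2427]);


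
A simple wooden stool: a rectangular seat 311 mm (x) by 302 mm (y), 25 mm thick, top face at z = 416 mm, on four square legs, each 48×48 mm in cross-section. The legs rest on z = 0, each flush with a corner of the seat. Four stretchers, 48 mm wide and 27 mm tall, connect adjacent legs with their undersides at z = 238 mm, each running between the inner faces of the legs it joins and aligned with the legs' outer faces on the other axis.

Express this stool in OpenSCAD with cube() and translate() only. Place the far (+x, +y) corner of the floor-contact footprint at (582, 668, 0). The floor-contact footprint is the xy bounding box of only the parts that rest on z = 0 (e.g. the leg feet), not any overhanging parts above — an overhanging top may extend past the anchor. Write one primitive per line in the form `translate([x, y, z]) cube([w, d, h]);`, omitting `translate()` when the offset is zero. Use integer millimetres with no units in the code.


translate([271, 366, 391]) cube([311, 302, 25]);
translate([271, 366, 0]) cube([48, 48, 391]);
translate([534, 366, 0]) cube([48, 48, 391]);
translate([271, 620, 0]) cube([48, 48, 391]);
translate([534, 620, 0]) cube([48, 48, 391]);
translate([319, 366, 238]) cube([215, 48, 27]);
translate([319, 620, 238]) cube([215, 48, 27]);
translate([271, 414, 238]) cube([48, 206, 27]);
translate([534, 414, 238]) cube([48, 206, 27]);


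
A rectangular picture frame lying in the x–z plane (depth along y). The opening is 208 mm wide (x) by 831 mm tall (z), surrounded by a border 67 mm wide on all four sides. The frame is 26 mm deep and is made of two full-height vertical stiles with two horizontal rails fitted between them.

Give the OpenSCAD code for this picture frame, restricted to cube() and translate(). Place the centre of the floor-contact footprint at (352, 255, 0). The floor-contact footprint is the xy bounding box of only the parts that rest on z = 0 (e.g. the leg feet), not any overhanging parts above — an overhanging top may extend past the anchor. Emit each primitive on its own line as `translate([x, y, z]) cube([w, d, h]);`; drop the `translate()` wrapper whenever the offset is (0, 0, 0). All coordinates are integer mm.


translate([181, 242, 0]) cube([67, 26, 965]);
translate([456, 242, 0]) cube([67, 26, 965]);
translate([248, 242, 0]) cube([208, 26, 67]);
translate([248, 242, 898]) cube([208, 26, 67]);


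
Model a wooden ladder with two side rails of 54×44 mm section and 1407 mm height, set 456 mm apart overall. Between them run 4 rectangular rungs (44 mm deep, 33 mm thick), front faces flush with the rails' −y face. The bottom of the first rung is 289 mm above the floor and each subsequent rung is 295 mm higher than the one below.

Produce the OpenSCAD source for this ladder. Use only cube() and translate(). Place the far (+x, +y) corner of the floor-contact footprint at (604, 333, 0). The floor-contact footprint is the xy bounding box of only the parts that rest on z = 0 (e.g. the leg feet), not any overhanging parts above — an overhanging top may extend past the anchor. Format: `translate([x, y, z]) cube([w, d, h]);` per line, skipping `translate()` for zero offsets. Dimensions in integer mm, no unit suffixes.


translate([148, 289, 0]) cube([54, 44, 1407]);
translate([550, 289, 0]) cube([54, 44, 1407]);
translate([202, 289, 289]) cube([348, 44, 33]);
translate([202, 289, 584]) cube([348, 44, 33]);
translate([202, 289, 879]) cube([348, 44, 33]);
translate([202, 289, 1174]) cube([348, 44, 33]);


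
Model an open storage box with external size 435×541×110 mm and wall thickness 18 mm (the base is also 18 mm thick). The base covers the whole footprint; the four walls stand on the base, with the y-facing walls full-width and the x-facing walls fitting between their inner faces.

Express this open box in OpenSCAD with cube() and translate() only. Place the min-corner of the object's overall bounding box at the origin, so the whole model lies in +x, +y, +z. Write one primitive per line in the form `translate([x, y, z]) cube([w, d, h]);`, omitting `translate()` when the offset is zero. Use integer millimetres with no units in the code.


cube([435, 541, 18]);
translate([0, 0, 18]) cube([435, 18, 92]);
translate([0, 523, 18]) cube([435, 18, 92]);
translate([0, 18, 18]) cube([18, 505, 92]);
translate([417, 18, 18]) cube([18, 505, 92]);


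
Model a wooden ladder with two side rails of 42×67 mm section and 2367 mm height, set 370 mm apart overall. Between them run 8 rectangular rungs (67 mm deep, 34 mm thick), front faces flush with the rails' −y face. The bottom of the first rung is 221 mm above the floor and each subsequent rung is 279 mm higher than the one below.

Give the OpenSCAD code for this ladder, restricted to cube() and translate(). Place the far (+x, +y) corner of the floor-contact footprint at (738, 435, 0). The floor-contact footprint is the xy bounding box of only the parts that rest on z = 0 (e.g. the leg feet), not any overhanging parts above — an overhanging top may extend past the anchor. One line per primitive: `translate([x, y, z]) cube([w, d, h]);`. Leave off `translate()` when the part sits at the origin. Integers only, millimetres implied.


translate([368, 368, 0]) cube([42, 67, 2367]);
translate([696, 368, 0]) cube([42, 67, 2367]);
translate([410, 368, 221]) cube([286, 67, 34]);
translate([410, 368, 500]) cube([286, 67, 34]);
translate([410, 368, 779]) cube([286, 67, 34]);
translate([410, 368, 1058]) cube([286, 67, 34]);
translate([410, 368, 1337]) cube([286, 67, 34]);
translate([410, 368, 1616]) cube([286, 67, 34]);
translate([410, 368, 1895]) cube([286, 67, 34]);
translate([410, 368, 2174]) cube([286, 67, 34]);


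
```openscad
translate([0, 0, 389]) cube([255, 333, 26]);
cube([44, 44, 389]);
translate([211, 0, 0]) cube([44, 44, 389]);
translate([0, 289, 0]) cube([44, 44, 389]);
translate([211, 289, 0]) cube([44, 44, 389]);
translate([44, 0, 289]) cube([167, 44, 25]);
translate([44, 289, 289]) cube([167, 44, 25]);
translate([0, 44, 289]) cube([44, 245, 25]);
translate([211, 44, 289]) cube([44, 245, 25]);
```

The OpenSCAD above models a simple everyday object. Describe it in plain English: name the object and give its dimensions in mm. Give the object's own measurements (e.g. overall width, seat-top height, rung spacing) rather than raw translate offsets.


A four-legged stool. The seat is a 255×333×26 mm slab whose top surface is at z = 415 mm; four square legs, each 44×44 mm in cross-section, run from the floor (z = 0) to the underside of the seat, each flush with a corner of the seat. Four stretchers, 44 mm wide and 25 mm tall, connect adjacent legs with their undersides at z = 289 mm, each running between the inner faces of the legs it joins and aligned with the legs' outer faces on the other axis.


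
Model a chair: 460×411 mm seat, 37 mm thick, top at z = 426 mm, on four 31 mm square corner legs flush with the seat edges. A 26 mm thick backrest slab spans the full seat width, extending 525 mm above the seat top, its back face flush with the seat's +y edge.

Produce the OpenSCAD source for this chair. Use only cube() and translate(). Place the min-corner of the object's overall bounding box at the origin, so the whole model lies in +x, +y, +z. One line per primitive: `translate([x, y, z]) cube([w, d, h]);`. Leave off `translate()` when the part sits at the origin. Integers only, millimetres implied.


translate([0, 0, 389]) cube([460, 411, 37]);
cube([31, 31, 389]);
translate([429, 0, 0]) cube([31, 31, 389]);
translate([0, 380, 0]) cube([31, 31, 389]);
translate([429, 380, 0]) cube([31, 31, 389]);
translate([0, 385, 426]) cube([460, 26, 525]);


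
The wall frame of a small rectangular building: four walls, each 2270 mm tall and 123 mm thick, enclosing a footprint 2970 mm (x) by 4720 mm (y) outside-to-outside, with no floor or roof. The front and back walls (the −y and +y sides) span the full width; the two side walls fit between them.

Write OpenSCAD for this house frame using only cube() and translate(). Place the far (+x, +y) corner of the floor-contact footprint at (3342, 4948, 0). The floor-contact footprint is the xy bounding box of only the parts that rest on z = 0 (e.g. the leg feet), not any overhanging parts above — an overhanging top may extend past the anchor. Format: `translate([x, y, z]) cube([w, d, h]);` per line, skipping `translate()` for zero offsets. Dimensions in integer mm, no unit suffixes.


translate([372, 228, 0]) cube([2970, 123, 2270]);
translate([372, 4825, 0]) cube([2970, 123, 2270]);
translate([372, 351, 0]) cube([123, 4474, 2270]);
translate([3219, 351, 0]) cube([123, 4474, 2270]);


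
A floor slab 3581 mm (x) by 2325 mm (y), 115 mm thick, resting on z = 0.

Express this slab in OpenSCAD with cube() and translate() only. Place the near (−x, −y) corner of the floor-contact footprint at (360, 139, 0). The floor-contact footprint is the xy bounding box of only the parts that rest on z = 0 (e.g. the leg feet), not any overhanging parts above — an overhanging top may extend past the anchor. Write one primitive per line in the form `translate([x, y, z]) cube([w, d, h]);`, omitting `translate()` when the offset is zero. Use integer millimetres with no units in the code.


translate([360, 139, 0]) cube([3581, 2325, 115]);


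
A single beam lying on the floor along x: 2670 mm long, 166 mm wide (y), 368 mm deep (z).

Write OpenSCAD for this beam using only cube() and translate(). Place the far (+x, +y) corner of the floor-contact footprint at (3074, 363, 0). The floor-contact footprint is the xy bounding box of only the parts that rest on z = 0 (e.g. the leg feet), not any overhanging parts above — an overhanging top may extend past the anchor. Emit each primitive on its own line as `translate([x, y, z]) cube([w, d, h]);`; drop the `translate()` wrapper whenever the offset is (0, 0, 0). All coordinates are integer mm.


translate([404, 197, 0]) cube([2670, 166, 368]);


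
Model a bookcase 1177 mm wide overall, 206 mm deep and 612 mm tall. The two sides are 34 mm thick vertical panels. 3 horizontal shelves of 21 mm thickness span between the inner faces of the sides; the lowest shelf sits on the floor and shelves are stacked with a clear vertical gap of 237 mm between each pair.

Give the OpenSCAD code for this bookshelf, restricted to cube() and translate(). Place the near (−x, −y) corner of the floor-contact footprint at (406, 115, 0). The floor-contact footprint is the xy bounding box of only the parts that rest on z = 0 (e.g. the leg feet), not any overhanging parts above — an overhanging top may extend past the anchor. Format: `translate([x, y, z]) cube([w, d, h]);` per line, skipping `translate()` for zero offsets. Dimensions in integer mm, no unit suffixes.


translate([406, 115, 0]) cube([34, 206, 612]);
translate([1549, 115, 0]) cube([34, 206, 612]);
translate([440, 115, 0]) cube([1109, 206, 21]);
translate([440, 115, 258]) cube([1109, 206, 21]);
translate([440, 115, 516]) cube([1109, 206, 21]);


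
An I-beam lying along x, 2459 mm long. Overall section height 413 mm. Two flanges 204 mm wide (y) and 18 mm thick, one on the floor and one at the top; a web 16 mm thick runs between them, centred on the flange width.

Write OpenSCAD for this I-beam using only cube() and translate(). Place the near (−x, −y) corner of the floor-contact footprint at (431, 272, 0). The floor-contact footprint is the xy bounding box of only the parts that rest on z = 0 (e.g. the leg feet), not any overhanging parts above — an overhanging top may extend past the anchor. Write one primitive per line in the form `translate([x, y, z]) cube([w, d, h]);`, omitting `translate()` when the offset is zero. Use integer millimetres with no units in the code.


translate([431, 272, 0]) cube([2459, 204, 18]);
translate([431, 366, 18]) cube([2459, 16, 377]);
translate([431, 272, 395]) cube([2459, 204, 18]);


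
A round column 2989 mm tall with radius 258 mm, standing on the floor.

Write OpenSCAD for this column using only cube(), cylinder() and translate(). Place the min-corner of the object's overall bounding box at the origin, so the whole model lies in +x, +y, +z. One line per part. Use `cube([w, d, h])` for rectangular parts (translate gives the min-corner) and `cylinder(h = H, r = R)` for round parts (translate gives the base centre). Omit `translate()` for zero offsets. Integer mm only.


translate([258, 258, 0]) cylinder(h = 2989, r = 258);


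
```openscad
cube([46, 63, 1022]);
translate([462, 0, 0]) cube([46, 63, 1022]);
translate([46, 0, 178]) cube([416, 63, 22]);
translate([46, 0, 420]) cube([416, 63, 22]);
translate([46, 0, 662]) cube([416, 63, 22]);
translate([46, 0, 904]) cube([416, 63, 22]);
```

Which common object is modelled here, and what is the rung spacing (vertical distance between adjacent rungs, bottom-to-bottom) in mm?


A ladder. The rung spacing is 242 mm.

Two tall 46×63 posts with 4 short bars between them — a ladder. Adjacent rungs sit at z = 178 and z = 420, so the spacing is 420 − 178 = 242 mm.


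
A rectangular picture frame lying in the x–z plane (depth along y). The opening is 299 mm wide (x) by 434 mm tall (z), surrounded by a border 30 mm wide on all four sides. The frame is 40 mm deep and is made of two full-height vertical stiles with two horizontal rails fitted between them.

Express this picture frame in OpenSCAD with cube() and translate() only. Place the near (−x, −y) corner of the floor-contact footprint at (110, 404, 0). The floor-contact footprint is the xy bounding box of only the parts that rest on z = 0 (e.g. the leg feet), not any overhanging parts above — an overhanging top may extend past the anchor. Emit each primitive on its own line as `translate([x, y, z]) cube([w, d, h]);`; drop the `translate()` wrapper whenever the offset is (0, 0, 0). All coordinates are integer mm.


translate([110, 404, 0]) cube([30, 40, 494]);
translate([439, 404, 0]) cube([30, 40, 494]);
translate([140, 404, 0]) cube([299, 40, 30]);
translate([140, 404, 464]) cube([299, 40, 30]);


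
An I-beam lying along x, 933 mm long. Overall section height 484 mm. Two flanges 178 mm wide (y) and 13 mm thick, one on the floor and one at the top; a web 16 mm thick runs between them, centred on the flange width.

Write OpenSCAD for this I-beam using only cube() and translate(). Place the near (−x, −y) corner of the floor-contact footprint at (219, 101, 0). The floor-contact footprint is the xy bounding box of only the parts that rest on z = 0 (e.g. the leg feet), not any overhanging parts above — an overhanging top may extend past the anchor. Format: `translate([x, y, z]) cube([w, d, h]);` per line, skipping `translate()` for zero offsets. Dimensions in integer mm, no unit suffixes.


translate([219, 101, 0]) cube([933, 178, 13]);
translate([219, 182, 13]) cube([933, 16, 458]);
translate([219, 101, 471]) cube([933, 178, 13]);


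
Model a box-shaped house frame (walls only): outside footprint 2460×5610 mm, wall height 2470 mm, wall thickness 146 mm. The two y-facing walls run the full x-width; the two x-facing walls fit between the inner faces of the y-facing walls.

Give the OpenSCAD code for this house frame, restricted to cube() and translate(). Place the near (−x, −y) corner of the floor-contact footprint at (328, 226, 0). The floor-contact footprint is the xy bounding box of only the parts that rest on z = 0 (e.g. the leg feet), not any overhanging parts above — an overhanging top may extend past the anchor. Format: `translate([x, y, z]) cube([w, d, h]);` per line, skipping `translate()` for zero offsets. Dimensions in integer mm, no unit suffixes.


translate([328, 226, 0]) cube([2460, 146, 2470]);
translate([328, 5690, 0]) cube([2460, 146, 2470]);
translate([328, 372, 0]) cube([146, 5318, 2470]);
translate([2642, 372, 0]) cube([146, 5318, 2470]);


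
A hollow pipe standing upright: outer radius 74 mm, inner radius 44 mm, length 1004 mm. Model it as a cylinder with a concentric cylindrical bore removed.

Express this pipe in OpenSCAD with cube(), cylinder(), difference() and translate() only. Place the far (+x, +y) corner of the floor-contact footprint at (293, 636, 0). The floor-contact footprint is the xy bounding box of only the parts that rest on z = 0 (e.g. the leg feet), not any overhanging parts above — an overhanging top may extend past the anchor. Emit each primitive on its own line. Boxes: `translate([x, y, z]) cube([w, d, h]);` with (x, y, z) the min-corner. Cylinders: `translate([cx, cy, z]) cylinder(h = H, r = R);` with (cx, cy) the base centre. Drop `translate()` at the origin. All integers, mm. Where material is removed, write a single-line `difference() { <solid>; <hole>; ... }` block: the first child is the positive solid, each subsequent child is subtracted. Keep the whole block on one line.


difference() { translate([219, 562, 0]) cylinder(h = 1004, r = 74); translate([219, 562, 0]) cylinder(h = 1004, r = 44); }


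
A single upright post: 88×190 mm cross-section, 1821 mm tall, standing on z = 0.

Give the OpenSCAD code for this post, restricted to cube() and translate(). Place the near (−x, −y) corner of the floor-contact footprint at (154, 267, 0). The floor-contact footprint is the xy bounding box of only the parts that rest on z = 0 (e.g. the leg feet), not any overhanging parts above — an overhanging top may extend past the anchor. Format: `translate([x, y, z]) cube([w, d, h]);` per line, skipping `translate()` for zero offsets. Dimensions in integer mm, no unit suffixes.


translate([154, 267, 0]) cube([88, 190, 1821]);


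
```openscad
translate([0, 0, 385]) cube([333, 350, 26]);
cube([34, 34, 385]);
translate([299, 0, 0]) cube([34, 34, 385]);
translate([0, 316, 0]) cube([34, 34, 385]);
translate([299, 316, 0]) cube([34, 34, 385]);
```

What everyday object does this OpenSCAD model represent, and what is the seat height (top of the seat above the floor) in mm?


A stool. The seat height is 411 mm.

A 333×350×26 slab at z = 385 on four corner posts — a stool. The seat top is 385 + 26 = 411 mm.


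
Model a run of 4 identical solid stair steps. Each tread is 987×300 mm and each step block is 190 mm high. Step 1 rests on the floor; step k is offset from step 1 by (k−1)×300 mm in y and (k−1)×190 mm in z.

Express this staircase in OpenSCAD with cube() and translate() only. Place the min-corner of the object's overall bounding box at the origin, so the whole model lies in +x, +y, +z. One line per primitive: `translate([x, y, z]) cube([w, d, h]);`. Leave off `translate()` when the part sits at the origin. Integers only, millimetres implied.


cube([987, 300, 190]);
translate([0, 300, 190]) cube([987, 300, 190]);
translate([0, 600, 380]) cube([987, 300, 190]);
translate([0, 900, 570]) cube([987, 300, 190]);


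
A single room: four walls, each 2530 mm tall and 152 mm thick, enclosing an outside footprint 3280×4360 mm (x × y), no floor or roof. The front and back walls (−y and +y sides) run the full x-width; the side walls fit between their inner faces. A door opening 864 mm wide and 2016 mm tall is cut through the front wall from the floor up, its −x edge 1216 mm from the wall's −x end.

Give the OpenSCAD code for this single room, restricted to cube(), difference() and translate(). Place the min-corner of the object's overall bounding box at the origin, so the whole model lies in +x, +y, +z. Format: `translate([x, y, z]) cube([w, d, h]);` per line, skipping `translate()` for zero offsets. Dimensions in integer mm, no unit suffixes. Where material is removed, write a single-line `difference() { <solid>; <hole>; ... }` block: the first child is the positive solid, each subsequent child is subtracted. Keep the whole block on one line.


difference() { cube([3280, 152, 2530]); translate([1216, 0, 0]) cube([864, 152, 2016]); }
translate([0, 4208, 0]) cube([3280, 152, 2530]);
translate([0, 152, 0]) cube([152, 4056, 2530]);
translate([3128, 152, 0]) cube([152, 4056, 2530]);
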